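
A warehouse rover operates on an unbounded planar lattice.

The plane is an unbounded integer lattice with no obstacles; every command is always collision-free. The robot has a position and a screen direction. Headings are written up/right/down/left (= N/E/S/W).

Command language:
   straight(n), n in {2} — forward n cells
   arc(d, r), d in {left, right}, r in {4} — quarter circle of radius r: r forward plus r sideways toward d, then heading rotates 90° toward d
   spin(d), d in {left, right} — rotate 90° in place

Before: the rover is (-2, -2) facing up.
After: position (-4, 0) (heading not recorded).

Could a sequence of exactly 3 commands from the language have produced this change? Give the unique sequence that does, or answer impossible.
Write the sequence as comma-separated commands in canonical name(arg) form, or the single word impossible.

from: (-2, -2) facing up
[1] after straight(2): (-2, 0) facing up
[2] after spin(left): (-2, 0) facing left
[3] after straight(2): (-4, 0) facing left
all 125 alternatives checked — unique.

straight(2), spin(left), straight(2)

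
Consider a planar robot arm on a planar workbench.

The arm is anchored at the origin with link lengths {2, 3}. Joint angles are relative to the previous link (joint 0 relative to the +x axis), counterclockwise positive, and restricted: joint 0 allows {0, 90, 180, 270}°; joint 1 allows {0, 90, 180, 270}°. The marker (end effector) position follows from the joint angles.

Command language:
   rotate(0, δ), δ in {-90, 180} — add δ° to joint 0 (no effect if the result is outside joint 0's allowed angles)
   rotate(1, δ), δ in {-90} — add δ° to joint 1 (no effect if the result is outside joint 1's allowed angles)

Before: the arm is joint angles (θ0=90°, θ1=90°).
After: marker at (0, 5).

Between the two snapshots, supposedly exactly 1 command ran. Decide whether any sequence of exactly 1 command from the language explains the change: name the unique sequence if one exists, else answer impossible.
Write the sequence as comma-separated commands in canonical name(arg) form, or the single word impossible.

initial: joint angles (θ0=90°, θ1=90°)
[1] after rotate(1, -90): joint angles (θ0=90°, θ1=0°)
all 3 alternatives checked — unique.

rotate(1, -90)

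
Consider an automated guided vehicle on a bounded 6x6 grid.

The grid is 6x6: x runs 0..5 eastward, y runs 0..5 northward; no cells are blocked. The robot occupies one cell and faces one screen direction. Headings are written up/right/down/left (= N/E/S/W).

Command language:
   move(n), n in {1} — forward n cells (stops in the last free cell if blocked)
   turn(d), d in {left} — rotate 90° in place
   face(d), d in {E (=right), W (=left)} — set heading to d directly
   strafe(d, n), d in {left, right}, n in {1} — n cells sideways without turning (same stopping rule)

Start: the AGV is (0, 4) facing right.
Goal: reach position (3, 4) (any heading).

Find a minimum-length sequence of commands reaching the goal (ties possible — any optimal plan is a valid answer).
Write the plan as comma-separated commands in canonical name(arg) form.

move(1), move(1), move(1)

start: (0, 4) facing right
t=1 move(1) ⇒ (1, 4) facing right
t=2 move(1) ⇒ (2, 4) facing right
t=3 move(1) ⇒ (3, 4) facing right
nothing shorter than 3 reaches the goal.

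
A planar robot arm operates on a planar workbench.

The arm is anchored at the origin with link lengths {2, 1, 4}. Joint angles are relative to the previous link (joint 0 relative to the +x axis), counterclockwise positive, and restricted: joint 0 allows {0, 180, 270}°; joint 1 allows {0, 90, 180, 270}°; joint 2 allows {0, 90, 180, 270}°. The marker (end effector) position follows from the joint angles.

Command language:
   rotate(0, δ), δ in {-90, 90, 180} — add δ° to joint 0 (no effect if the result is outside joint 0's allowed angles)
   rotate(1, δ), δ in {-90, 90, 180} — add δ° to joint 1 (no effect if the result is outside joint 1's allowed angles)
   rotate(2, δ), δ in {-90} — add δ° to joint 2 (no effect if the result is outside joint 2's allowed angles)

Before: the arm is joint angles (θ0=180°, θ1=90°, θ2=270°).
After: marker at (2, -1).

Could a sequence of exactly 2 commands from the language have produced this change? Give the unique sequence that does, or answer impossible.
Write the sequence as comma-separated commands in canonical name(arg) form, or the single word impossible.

from: joint angles (θ0=180°, θ1=90°, θ2=270°)
1. rotate(2, -90) → joint angles (θ0=180°, θ1=90°, θ2=180°)
2. rotate(2, -90) → joint angles (θ0=180°, θ1=90°, θ2=90°)
all 49 alternatives checked — unique.

rotate(2, -90), rotate(2, -90)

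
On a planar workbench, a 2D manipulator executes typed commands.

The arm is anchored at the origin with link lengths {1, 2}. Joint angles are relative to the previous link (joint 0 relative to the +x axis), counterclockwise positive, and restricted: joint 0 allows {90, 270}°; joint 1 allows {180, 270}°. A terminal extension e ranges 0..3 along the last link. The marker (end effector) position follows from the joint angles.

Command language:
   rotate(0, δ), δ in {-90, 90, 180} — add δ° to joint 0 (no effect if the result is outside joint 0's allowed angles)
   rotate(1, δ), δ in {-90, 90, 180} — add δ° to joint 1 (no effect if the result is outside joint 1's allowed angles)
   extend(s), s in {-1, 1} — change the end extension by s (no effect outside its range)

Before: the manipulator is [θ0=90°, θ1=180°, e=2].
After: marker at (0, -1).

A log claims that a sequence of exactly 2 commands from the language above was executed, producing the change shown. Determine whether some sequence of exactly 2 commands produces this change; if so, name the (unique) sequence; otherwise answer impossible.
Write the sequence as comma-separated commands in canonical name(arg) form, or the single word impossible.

from: [θ0=90°, θ1=180°, e=2]
step 1 (extend(-1)): [θ0=90°, θ1=180°, e=1]
step 2 (extend(-1)): [θ0=90°, θ1=180°, e=0]
uniquely the one of 64 2-step routes that fits.

extend(-1), extend(-1)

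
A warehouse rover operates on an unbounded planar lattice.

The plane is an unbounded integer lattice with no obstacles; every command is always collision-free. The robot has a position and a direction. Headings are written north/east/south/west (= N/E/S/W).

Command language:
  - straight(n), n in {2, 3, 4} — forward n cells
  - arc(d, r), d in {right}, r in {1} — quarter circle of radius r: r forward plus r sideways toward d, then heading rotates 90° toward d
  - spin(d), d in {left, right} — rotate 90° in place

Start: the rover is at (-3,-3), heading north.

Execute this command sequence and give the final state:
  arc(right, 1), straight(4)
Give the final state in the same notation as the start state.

at (2,-2), heading east

start: at (-3,-3), heading north
[1] after arc(right, 1): at (-2,-2), heading east
[2] after straight(4): at (2,-2), heading east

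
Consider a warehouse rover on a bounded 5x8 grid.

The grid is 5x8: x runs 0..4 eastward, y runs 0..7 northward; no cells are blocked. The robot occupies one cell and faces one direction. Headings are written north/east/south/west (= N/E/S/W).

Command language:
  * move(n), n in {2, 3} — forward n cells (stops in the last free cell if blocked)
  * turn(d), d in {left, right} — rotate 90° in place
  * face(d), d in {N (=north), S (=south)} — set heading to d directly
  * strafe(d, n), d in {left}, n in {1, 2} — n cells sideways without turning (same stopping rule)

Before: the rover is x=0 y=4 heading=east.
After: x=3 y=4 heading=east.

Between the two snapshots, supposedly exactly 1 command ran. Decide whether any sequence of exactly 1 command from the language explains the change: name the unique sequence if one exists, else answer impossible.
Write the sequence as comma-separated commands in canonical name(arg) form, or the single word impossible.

move(3)

key: still facing E — the one step turns nothing
start: x=0 y=4 heading=east
[1] after move(3): x=3 y=4 heading=east
no other 1-command option fits: unique.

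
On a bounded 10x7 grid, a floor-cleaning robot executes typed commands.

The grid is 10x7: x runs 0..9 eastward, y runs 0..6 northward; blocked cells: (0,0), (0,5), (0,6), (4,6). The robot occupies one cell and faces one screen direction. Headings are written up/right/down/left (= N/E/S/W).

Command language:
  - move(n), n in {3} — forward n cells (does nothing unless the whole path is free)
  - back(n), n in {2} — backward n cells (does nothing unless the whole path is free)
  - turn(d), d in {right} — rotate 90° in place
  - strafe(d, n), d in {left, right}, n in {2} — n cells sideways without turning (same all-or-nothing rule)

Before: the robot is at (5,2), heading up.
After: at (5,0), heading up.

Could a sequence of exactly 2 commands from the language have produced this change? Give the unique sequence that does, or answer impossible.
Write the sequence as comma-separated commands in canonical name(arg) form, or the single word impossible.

back(2), back(2)

key: heading stays N — no command in the sequence turns
t0: at (5,2), heading up
step 1 (back(2)): at (5,0), heading up
step 2 (back(2)): at (5,0), heading up
uniquely the one of 25 2-step routes that fits.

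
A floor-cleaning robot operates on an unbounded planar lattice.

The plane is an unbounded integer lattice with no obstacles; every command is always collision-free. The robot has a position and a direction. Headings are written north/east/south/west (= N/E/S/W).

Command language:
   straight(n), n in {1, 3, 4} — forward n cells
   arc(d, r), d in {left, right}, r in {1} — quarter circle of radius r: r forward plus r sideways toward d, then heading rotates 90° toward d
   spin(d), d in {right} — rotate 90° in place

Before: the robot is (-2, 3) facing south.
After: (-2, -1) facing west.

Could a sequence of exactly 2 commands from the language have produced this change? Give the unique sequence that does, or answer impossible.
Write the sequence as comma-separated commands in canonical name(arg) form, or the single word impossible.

straight(4), spin(right)

key: cell and facing (now W) both changed — the 2 commands mix motion and turning
from: (-2, 3) facing south
1. straight(4) → (-2, -1) facing south
2. spin(right) → (-2, -1) facing west
all 36 alternatives checked — unique.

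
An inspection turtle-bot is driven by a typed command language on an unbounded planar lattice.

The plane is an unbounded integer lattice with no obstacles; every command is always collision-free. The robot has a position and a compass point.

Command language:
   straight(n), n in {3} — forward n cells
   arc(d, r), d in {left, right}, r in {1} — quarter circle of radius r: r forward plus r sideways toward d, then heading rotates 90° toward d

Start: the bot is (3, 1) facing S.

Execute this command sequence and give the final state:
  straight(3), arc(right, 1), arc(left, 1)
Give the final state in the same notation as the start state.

initial: (3, 1) facing S
[1] after straight(3): (3, -2) facing S
[2] after arc(right, 1): (2, -3) facing W
[3] after arc(left, 1): (1, -4) facing S

(1, -4) facing S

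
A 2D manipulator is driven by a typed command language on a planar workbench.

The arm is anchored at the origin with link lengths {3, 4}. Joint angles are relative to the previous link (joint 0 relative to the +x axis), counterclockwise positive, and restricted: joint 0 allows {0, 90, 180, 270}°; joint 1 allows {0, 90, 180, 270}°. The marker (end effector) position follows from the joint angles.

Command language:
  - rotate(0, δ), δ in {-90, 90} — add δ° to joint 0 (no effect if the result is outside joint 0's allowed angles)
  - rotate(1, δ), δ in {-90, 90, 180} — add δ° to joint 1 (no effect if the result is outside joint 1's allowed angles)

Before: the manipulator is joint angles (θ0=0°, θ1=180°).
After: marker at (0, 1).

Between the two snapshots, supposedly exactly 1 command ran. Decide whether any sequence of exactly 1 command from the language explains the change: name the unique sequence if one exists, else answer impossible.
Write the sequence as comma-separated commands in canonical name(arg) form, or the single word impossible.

rotate(0, -90)

initial: joint angles (θ0=0°, θ1=180°)
[1] after rotate(0, -90): joint angles (θ0=270°, θ1=180°)
uniquely the one of 5 1-step routes that fits.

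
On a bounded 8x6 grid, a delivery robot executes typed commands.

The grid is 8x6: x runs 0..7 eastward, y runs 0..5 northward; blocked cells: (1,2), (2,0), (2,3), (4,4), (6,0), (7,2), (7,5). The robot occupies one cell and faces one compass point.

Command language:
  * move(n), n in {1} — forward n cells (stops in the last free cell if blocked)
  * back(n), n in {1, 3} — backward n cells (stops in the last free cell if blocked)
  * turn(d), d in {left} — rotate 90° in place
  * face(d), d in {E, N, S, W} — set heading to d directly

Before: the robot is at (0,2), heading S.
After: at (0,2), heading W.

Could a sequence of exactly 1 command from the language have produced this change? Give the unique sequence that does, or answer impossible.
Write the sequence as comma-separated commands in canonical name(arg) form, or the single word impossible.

face(W)

key: (0,2) unchanged — the single command moves nothing
from: at (0,2), heading S
1. face(W) → at (0,2), heading W
all 8 alternatives checked — unique.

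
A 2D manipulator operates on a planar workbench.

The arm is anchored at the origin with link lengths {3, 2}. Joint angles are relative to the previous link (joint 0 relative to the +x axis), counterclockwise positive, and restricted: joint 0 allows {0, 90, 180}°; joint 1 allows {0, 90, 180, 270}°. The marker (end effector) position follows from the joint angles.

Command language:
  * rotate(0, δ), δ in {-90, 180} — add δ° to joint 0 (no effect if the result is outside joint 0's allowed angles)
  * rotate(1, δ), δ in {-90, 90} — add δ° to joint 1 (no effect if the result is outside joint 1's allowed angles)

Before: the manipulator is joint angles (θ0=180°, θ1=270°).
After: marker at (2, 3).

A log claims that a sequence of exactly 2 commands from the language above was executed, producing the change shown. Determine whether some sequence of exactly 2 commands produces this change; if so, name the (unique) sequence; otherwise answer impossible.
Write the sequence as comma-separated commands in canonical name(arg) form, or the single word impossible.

rotate(0, -90), rotate(0, 180)

key: order matters: swapping rotate(0, -90) and rotate(0, 180) lands elsewhere
initial: joint angles (θ0=180°, θ1=270°)
t=1 rotate(0, -90) ⇒ joint angles (θ0=90°, θ1=270°)
t=2 rotate(0, 180) ⇒ joint angles (θ0=90°, θ1=270°)
all 16 alternatives checked — unique.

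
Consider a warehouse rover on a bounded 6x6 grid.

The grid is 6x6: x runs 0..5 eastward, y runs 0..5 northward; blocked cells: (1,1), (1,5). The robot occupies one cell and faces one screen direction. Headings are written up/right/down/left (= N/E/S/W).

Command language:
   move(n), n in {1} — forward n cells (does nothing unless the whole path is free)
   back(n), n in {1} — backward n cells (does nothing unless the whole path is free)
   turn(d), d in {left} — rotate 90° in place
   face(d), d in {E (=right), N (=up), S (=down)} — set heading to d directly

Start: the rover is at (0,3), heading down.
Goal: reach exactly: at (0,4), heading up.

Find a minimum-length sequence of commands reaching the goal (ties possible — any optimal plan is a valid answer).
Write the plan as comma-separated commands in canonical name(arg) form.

start: at (0,3), heading down
step 1 (face(N)): at (0,3), heading up
step 2 (move(1)): at (0,4), heading up
shorter routes all fall short; 2 is best.

face(N), move(1)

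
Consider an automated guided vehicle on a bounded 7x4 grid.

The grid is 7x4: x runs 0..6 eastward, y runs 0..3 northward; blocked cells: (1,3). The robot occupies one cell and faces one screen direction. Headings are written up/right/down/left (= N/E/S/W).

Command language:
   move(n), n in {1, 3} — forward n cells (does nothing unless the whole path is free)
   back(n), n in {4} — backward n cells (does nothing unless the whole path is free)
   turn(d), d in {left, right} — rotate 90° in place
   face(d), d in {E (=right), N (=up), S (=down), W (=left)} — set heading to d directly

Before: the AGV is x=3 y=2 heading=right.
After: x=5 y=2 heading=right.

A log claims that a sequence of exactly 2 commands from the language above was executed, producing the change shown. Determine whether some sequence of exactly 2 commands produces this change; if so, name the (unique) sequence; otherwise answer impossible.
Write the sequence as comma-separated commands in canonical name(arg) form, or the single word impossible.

key: heading stays E — no command in the sequence turns
initial: x=3 y=2 heading=right
[1] after move(1): x=4 y=2 heading=right
[2] after move(1): x=5 y=2 heading=right
no other 2-command option fits: unique.

move(1), move(1)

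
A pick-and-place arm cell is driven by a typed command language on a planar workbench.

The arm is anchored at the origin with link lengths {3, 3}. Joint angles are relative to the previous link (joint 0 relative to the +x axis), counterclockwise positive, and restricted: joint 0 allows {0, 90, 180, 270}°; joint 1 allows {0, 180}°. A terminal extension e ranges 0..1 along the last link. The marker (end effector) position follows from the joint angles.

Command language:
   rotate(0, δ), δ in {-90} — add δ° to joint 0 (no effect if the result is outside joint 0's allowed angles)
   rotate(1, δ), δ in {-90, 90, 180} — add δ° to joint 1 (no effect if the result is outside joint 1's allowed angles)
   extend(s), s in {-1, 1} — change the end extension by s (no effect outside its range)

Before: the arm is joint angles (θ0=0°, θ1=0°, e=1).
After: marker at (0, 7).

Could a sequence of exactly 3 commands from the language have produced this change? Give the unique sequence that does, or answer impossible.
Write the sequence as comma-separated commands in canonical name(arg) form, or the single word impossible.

from: joint angles (θ0=0°, θ1=0°, e=1)
step 1 (rotate(0, -90)): joint angles (θ0=270°, θ1=0°, e=1)
step 2 (rotate(0, -90)): joint angles (θ0=180°, θ1=0°, e=1)
step 3 (rotate(0, -90)): joint angles (θ0=90°, θ1=0°, e=1)
no rival 3-sequence matches.

rotate(0, -90), rotate(0, -90), rotate(0, -90)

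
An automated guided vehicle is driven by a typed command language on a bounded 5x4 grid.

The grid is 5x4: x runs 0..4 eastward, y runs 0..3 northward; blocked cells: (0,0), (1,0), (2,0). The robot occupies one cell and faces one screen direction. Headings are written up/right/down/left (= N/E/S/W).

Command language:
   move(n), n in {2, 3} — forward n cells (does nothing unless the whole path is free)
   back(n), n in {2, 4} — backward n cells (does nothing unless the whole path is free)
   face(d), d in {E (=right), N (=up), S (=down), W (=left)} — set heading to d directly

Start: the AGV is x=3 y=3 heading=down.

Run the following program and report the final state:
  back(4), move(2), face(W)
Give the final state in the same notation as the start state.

t0: x=3 y=3 heading=down
step 1 (back(4)): x=3 y=3 heading=down
step 2 (move(2)): x=3 y=1 heading=down
step 3 (face(W)): x=3 y=1 heading=left

x=3 y=1 heading=left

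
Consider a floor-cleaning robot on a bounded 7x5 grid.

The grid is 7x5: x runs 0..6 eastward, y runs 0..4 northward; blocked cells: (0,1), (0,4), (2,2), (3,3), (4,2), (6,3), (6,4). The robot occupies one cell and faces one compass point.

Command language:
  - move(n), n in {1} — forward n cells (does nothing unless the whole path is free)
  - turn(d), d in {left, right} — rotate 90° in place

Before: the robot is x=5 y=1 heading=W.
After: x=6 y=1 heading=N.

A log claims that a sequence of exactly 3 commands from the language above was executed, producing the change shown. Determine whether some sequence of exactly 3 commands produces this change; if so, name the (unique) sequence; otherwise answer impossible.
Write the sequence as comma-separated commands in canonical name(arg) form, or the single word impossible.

impossible

no 3-step route produces this change.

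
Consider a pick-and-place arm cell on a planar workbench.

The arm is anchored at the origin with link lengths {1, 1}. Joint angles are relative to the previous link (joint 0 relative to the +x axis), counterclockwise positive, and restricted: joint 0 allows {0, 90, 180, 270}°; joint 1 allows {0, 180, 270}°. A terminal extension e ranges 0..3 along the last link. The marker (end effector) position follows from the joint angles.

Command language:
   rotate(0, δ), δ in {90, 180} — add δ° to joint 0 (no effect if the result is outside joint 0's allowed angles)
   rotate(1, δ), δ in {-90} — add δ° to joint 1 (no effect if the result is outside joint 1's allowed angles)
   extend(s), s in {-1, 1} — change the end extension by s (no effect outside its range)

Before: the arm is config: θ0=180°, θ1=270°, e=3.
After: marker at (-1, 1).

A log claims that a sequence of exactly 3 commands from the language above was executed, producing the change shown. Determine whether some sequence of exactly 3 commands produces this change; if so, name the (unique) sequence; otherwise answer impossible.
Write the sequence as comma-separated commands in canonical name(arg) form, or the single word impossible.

t0: config: θ0=180°, θ1=270°, e=3
t=1 extend(-1) ⇒ config: θ0=180°, θ1=270°, e=2
t=2 extend(-1) ⇒ config: θ0=180°, θ1=270°, e=1
t=3 extend(-1) ⇒ config: θ0=180°, θ1=270°, e=0
no other 3-command option fits: unique.

extend(-1), extend(-1), extend(-1)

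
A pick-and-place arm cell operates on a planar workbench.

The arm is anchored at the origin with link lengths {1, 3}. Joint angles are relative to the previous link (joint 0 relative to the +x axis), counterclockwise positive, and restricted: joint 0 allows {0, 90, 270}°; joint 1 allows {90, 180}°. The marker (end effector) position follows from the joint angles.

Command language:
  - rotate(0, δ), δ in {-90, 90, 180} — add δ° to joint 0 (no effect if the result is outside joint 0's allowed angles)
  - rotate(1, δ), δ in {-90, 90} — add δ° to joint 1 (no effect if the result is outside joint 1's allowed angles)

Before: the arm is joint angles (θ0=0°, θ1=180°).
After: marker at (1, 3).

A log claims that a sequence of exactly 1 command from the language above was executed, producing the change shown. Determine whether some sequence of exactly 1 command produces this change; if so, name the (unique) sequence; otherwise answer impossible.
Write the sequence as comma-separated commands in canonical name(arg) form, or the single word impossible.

begin: joint angles (θ0=0°, θ1=180°)
step 1 (rotate(1, -90)): joint angles (θ0=0°, θ1=90°)
uniquely the one of 5 1-step routes that fits.

rotate(1, -90)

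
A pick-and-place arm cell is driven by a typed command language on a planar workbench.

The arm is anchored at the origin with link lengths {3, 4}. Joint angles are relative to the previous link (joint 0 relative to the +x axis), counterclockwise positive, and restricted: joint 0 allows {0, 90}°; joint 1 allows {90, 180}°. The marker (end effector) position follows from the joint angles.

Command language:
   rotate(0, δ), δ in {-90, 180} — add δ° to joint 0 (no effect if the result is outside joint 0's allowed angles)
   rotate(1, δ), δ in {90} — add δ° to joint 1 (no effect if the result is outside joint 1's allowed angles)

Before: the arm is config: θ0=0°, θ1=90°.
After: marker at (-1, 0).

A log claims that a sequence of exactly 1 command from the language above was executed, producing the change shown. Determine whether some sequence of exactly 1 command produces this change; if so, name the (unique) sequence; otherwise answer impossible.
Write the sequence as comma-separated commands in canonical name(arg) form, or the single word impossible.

rotate(1, 90)

initial: config: θ0=0°, θ1=90°
step 1 (rotate(1, 90)): config: θ0=0°, θ1=180°
no other 1-command option fits: unique.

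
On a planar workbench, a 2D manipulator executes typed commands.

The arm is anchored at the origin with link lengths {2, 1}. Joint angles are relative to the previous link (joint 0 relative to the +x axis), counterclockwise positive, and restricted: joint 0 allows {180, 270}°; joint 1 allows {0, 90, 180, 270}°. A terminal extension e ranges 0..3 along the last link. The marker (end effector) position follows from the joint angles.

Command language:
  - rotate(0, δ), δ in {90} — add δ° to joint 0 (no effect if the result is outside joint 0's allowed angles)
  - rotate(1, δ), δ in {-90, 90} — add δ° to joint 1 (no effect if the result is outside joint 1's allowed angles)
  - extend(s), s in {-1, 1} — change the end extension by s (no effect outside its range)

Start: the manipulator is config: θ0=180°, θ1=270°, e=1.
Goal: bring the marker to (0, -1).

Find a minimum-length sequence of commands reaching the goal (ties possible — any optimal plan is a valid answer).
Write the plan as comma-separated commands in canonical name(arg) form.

rotate(1, -90), rotate(0, 90), extend(-1)

from: config: θ0=180°, θ1=270°, e=1
step 1 (rotate(1, -90)): config: θ0=180°, θ1=180°, e=1
step 2 (rotate(0, 90)): config: θ0=270°, θ1=180°, e=1
step 3 (extend(-1)): config: θ0=270°, θ1=180°, e=0
no 2-step plan works, so 3 is optimal.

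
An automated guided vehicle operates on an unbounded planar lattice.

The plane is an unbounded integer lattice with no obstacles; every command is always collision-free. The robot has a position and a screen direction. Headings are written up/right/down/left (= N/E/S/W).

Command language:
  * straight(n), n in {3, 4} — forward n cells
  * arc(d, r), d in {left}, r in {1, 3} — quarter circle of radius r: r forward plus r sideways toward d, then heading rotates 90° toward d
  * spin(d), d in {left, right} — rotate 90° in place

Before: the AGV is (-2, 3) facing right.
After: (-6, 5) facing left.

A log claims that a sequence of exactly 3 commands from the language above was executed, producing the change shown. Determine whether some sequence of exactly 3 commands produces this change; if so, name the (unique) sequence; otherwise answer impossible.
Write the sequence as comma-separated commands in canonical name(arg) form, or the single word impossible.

arc(left, 1), arc(left, 1), straight(4)

key: running straight(4) before arc(left, 1) would end elsewhere — order is forced
from: (-2, 3) facing right
1. arc(left, 1) → (-1, 4) facing up
2. arc(left, 1) → (-2, 5) facing left
3. straight(4) → (-6, 5) facing left
no other 3-command option fits: unique.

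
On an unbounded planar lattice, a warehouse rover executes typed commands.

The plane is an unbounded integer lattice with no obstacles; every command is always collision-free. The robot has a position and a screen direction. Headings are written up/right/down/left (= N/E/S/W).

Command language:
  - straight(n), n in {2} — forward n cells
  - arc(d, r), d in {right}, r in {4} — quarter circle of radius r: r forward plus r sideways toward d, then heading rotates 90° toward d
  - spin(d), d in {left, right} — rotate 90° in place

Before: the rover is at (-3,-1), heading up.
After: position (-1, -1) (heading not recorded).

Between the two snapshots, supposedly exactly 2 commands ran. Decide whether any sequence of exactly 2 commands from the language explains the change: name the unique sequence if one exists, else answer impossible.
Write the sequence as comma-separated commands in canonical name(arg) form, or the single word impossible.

key: order matters: swapping spin(right) and straight(2) lands elsewhere
begin: at (-3,-1), heading up
t=1 spin(right) ⇒ at (-3,-1), heading right
t=2 straight(2) ⇒ at (-1,-1), heading right
uniquely the one of 16 2-step routes that fits.

spin(right), straight(2)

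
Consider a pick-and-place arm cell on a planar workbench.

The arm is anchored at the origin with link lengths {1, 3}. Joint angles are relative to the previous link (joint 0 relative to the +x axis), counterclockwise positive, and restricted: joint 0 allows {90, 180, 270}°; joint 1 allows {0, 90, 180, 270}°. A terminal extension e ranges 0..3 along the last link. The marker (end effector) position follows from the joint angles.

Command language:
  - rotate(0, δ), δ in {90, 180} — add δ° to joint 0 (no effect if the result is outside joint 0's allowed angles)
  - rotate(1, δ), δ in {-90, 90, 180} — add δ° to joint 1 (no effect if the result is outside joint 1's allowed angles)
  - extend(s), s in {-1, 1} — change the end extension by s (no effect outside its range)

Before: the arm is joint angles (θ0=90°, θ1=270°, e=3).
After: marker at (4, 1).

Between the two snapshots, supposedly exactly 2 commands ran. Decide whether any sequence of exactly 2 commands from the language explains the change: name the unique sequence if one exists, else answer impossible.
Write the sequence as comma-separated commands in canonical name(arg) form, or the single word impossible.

extend(-1), extend(-1)

initial: joint angles (θ0=90°, θ1=270°, e=3)
step 1 (extend(-1)): joint angles (θ0=90°, θ1=270°, e=2)
step 2 (extend(-1)): joint angles (θ0=90°, θ1=270°, e=1)
no other 2-command option fits: unique.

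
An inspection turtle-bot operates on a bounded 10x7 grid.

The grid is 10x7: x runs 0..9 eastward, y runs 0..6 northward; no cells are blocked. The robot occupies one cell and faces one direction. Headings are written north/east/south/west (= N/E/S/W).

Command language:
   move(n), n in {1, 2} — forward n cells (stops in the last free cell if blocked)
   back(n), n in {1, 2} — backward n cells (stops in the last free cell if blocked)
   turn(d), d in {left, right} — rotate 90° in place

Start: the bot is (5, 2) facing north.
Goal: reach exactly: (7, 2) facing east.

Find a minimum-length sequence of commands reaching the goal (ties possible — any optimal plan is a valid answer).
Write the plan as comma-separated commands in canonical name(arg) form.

initial: (5, 2) facing north
[1] after turn(right): (5, 2) facing east
[2] after move(2): (7, 2) facing east
minimal: 2 command(s), checked below 2.

turn(right), move(2)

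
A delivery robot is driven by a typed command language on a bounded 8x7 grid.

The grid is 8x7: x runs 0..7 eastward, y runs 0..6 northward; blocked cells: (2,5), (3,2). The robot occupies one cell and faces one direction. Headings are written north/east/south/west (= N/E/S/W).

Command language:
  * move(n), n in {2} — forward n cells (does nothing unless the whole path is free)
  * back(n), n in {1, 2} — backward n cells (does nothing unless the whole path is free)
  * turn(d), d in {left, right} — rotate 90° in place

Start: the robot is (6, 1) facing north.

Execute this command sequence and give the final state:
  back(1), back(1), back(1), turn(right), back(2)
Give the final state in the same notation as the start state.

(4, 0) facing east

t0: (6, 1) facing north
t=1 back(1) ⇒ (6, 0) facing north
t=2 back(1) ⇒ (6, 0) facing north
t=3 back(1) ⇒ (6, 0) facing north
t=4 turn(right) ⇒ (6, 0) facing east
t=5 back(2) ⇒ (4, 0) facing east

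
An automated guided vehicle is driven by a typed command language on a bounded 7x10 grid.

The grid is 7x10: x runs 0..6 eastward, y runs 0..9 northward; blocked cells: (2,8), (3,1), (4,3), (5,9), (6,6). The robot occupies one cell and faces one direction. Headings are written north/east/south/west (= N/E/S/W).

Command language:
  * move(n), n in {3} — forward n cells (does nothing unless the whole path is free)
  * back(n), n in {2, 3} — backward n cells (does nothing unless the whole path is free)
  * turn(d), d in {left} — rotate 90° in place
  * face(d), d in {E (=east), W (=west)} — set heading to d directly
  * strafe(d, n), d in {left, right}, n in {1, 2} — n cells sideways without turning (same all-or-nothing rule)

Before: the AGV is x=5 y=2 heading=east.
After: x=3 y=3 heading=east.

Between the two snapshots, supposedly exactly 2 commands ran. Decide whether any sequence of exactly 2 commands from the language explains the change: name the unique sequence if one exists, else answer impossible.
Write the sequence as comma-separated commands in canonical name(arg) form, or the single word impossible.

back(2), strafe(left, 1)

key: heading stays E — no command in the sequence turns
t0: x=5 y=2 heading=east
step 1 (back(2)): x=3 y=2 heading=east
step 2 (strafe(left, 1)): x=3 y=3 heading=east
no rival 2-sequence matches.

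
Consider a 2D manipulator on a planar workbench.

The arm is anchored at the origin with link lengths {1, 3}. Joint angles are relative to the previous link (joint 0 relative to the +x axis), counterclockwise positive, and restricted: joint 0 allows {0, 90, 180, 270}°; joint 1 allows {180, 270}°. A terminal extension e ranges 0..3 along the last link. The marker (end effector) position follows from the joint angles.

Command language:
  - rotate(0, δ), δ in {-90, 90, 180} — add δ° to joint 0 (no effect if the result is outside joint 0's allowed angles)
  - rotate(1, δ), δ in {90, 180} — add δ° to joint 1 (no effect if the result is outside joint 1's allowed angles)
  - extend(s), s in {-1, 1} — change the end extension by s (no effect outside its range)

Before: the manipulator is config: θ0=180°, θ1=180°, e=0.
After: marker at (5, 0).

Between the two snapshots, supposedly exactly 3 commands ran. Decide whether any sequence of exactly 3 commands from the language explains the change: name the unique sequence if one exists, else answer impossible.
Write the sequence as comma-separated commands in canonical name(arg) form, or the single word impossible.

extend(1), extend(1), extend(1)

start: config: θ0=180°, θ1=180°, e=0
1. extend(1) → config: θ0=180°, θ1=180°, e=1
2. extend(1) → config: θ0=180°, θ1=180°, e=2
3. extend(1) → config: θ0=180°, θ1=180°, e=3
no rival 3-sequence matches.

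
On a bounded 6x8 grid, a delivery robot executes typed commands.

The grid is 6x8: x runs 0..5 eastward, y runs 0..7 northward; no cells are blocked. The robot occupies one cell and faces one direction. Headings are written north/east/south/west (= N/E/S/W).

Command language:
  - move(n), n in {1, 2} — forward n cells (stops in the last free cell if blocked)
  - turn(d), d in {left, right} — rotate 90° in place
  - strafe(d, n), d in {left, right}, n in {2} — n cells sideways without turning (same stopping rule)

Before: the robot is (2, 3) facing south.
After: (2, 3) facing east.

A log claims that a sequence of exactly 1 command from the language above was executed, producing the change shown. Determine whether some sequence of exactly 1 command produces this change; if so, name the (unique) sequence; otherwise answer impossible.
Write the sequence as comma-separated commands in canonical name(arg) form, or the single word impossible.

turn(left)

key: (2,3) unchanged — the single command moves nothing
begin: (2, 3) facing south
step 1 (turn(left)): (2, 3) facing east
uniquely the one of 6 1-step routes that fits.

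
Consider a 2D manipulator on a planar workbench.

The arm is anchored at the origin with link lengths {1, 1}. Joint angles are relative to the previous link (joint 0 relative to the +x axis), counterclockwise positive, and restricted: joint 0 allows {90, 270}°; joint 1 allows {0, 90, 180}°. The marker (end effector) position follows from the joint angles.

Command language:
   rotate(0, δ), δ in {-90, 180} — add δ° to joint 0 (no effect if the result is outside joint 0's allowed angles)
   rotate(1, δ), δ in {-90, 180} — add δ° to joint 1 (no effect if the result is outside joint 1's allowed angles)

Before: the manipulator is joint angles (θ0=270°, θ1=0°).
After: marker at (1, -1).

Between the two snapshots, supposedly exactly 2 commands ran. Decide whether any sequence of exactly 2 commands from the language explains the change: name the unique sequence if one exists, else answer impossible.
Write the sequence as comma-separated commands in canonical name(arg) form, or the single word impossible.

rotate(1, 180), rotate(1, -90)

key: running rotate(1, -90) before rotate(1, 180) would end elsewhere — order is forced
initial: joint angles (θ0=270°, θ1=0°)
[1] after rotate(1, 180): joint angles (θ0=270°, θ1=180°)
[2] after rotate(1, -90): joint angles (θ0=270°, θ1=90°)
all 16 alternatives checked — unique.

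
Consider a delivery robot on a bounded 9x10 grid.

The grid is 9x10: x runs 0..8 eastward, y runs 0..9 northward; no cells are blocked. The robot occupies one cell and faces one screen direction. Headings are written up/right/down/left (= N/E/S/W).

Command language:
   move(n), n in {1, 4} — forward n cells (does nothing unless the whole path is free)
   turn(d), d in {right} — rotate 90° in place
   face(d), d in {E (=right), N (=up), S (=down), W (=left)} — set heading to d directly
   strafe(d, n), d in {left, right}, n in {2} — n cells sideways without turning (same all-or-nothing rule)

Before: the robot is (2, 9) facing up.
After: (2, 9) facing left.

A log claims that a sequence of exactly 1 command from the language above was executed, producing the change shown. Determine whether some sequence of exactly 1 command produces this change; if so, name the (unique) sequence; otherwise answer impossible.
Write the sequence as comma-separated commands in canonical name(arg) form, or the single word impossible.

face(W)

key: parked at (2,9) the whole time — nothing moves the robot
initial: (2, 9) facing up
1. face(W) → (2, 9) facing left
all 9 alternatives checked — unique.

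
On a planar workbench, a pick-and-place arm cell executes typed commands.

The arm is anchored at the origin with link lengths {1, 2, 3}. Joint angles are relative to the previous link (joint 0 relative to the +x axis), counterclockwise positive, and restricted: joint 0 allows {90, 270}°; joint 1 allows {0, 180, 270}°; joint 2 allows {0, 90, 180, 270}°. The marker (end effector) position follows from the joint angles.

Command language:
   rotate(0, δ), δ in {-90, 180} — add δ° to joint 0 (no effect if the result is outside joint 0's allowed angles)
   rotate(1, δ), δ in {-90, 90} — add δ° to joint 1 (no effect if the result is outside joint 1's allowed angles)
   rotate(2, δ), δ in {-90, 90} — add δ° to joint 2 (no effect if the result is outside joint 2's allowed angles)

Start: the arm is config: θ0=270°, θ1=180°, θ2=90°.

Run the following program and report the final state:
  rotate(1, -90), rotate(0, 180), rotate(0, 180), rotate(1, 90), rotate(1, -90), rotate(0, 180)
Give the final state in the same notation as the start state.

config: θ0=90°, θ1=180°, θ2=90°

from: config: θ0=270°, θ1=180°, θ2=90°
t=1 rotate(1, -90) ⇒ config: θ0=270°, θ1=180°, θ2=90°
t=2 rotate(0, 180) ⇒ config: θ0=90°, θ1=180°, θ2=90°
t=3 rotate(0, 180) ⇒ config: θ0=270°, θ1=180°, θ2=90°
t=4 rotate(1, 90) ⇒ config: θ0=270°, θ1=270°, θ2=90°
t=5 rotate(1, -90) ⇒ config: θ0=270°, θ1=180°, θ2=90°
t=6 rotate(0, 180) ⇒ config: θ0=90°, θ1=180°, θ2=90°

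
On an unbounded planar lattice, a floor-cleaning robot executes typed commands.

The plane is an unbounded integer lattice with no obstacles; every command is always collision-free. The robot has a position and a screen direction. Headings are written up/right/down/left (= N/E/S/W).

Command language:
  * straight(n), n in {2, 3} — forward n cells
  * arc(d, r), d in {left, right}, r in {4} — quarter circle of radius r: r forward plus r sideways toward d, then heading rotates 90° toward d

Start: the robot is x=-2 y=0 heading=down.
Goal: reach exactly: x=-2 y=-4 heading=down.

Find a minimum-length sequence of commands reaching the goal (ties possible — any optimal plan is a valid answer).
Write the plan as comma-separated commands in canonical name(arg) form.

start: x=-2 y=0 heading=down
1. straight(2) → x=-2 y=-2 heading=down
2. straight(2) → x=-2 y=-4 heading=down
shorter routes all fall short; 2 is best.

straight(2), straight(2)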